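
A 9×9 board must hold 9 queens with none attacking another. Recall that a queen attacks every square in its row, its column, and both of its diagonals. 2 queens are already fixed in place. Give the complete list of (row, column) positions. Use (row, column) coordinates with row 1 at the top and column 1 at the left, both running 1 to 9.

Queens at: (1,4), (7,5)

Row 2: attacked by (1,4)→{3,4,5}; (7,5)→{5}. Safe: 1, 2, 6, 7, 8, 9. Place at column 9.
Row 3: attacked by (1,4)→{2,4,6}; (2,9)→{8,9}; (7,5)→{1,5,9}. Safe: 3, 7. Place at column 3.
Row 4: attacked by (1,4)→{1,4,7}; (2,9)→{7,9}; (3,3)→{2,3,4}; (7,5)→{2,5,8}. Safe: 6. Place at column 6.
Row 5: attacked by (1,4)→{4,8}; (2,9)→{6,9}; (3,3)→{1,3,5}; (4,6)→{5,6,7}; (7,5)→{3,5,7}. Safe: 2. Place at column 2.
Row 6: attacked by (1,4)→{4,9}; (2,9)→{5,9}; (3,3)→{3,6}; (4,6)→{4,6,8}; (5,2)→{1,2,3}; (7,5)→{4,5,6}. Safe: 7. Place at column 7.
Row 8: attacked by (1,4)→{4}; (2,9)→{3,9}; (3,3)→{3,8}; (4,6)→{2,6}; (5,2)→{2,5}; (6,7)→{5,7,9}; (7,5)→{4,5,6}. Safe: 1. Place at column 1.
Row 9: attacked by (1,4)→{4}; (2,9)→{2,9}; (3,3)→{3,9}; (4,6)→{1,6}; (5,2)→{2,6}; (6,7)→{4,7}; (7,5)→{3,5,7}; (8,1)→{1,2}. Safe: 8. Place at column 8.
Columns [4, 9, 3, 6, 2, 7, 5, 1, 8], r−c [-3, -7, 0, -2, 3, -1, 2, 7, 1], r+c [5, 11, 6, 10, 7, 13, 12, 9, 17] are all distinct, so no two queens attack.

(1,4) (2,9) (3,3) (4,6) (5,2) (6,7) (7,5) (8,1) (9,8)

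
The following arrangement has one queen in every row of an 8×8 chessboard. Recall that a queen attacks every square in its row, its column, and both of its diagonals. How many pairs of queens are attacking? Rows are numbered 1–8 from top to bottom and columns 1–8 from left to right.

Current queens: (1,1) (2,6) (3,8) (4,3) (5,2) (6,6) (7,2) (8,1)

Same column: (1,1)–(8,1) (column 1); (2,6)–(6,6) (column 6); (5,2)–(7,2) (column 2).
Same diagonal: (1,1)–(6,6) (|1−6| = |1−6| = 5); (4,3)–(5,2) (|4−5| = |3−2| = 1); (7,2)–(8,1) (|7−8| = |2−1| = 1).
Total attacking pairs: 6.

6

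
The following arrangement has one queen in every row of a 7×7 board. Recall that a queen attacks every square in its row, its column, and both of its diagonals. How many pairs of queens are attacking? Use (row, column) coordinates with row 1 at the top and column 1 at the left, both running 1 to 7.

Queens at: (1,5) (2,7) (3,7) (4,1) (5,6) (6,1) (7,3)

4

Same column: (2,7)–(3,7) (column 7); (4,1)–(6,1) (column 1).
Same diagonal: (1,5)–(3,7) (|1−3| = |5−7| = 2); (3,7)–(7,3) (|3−7| = |7−3| = 4).
Total attacking pairs: 4.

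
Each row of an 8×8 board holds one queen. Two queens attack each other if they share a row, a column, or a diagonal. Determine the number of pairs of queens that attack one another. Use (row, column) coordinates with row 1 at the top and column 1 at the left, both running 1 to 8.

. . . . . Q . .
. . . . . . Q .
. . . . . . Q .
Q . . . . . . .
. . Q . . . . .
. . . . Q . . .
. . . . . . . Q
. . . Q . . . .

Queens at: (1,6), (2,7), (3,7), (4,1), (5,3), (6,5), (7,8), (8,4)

2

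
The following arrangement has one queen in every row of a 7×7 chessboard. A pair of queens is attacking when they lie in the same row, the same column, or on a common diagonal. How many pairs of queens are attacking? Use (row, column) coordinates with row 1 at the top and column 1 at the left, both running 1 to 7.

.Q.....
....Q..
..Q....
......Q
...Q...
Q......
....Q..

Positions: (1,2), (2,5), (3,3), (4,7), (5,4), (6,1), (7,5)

3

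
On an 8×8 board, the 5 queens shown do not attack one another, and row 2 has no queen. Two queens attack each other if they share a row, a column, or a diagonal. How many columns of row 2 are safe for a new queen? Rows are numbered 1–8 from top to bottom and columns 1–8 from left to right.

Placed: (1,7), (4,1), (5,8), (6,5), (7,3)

2

(1,7) attacks row 2 at column 7 and diagonals 6, 8.
(4,1) attacks row 2 at column 1 and diagonals 3.
(5,8) attacks row 2 at column 8 and diagonals 5.
(6,5) attacks row 2 at column 5 and diagonals 1.
(7,3) attacks row 2 at column 3 and diagonals 8.
Attacked columns: {1, 3, 5, 6, 7, 8}. Safe: {2, 4}.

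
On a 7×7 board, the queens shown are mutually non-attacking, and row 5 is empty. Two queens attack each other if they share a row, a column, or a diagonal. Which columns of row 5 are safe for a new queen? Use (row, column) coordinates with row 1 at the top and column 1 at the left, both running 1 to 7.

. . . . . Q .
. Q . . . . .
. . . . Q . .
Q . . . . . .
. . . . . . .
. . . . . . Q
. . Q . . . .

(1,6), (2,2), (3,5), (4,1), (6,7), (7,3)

(1,6) attacks row 5 at column 6 and diagonals 2.
(2,2) attacks row 5 at column 2 and diagonals 5.
(3,5) attacks row 5 at column 5 and diagonals 3, 7.
(4,1) attacks row 5 at column 1 and diagonals 2.
(6,7) attacks row 5 at column 7 and diagonals 6.
(7,3) attacks row 5 at column 3 and diagonals 1, 5.
Attacked columns: {1, 2, 3, 5, 6, 7}. Safe: {4}.

columns 4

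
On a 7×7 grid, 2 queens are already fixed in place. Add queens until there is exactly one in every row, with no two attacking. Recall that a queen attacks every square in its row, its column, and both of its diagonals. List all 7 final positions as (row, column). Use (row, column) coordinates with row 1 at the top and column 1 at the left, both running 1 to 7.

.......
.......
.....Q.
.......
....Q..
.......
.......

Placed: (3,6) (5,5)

(1,7) (2,3) (3,6) (4,2) (5,5) (6,1) (7,4)

Row 1: attacked by (3,6)→{4,6}; (5,5)→{1,5}. Safe: 2, 3, 7. Place at column 7.
Row 2: attacked by (1,7)→{6,7}; (3,6)→{5,6,7}; (5,5)→{2,5}. Safe: 1, 3, 4. Place at column 3.
Row 4: attacked by (1,7)→{4,7}; (2,3)→{1,3,5}; (3,6)→{5,6,7}; (5,5)→{4,5,6}. Safe: 2. Place at column 2.
Row 6: attacked by (1,7)→{2,7}; (2,3)→{3,7}; (3,6)→{3,6}; (4,2)→{2,4}; (5,5)→{4,5,6}. Safe: 1. Place at column 1.
Row 7: attacked by (1,7)→{1,7}; (2,3)→{3}; (3,6)→{2,6}; (4,2)→{2,5}; (5,5)→{3,5,7}; (6,1)→{1,2}. Safe: 4. Place at column 4.
Columns [7, 3, 6, 2, 5, 1, 4], r−c [-6, -1, -3, 2, 0, 5, 3], r+c [8, 5, 9, 6, 10, 7, 11] are all distinct, so no two queens attack.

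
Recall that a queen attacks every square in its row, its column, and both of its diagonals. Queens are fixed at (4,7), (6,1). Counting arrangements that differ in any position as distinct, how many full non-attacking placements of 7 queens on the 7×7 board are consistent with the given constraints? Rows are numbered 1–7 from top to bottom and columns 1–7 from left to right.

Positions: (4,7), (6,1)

1

Branch on row 1: col 2 → 1; col 3 → 0; col 5 → 0.
Sum: 1 + 0 + 0 = 1.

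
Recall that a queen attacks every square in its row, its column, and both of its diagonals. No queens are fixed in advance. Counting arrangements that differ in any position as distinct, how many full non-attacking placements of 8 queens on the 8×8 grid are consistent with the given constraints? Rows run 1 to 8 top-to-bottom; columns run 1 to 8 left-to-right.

92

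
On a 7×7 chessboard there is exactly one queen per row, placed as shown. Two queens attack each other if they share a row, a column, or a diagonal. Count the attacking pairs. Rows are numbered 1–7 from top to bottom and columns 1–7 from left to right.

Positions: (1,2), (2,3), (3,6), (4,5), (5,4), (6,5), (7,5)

10

Same column: (4,5)–(6,5) (column 5); (4,5)–(7,5) (column 5); (6,5)–(7,5) (column 5).
Same diagonal: (1,2)–(2,3) (|1−2| = |2−3| = 1); (1,2)–(4,5) (|1−4| = |2−5| = 3); (2,3)–(4,5) (|2−4| = |3−5| = 2); (3,6)–(4,5) (|3−4| = |6−5| = 1); (3,6)–(5,4) (|3−5| = |6−4| = 2); (4,5)–(5,4) (|4−5| = |5−4| = 1); (5,4)–(6,5) (|5−6| = |4−5| = 1).
Total attacking pairs: 10.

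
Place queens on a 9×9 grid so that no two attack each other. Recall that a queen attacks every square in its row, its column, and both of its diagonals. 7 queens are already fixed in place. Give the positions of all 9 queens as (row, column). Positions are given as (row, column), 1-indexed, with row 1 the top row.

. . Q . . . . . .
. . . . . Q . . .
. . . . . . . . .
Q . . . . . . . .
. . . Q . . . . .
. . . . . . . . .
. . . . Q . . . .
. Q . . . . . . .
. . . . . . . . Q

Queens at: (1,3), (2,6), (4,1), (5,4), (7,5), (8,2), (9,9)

(1,3) (2,6) (3,8) (4,1) (5,4) (6,7) (7,5) (8,2) (9,9)

Row 3: attacked by (1,3)→{1,3,5}; (2,6)→{5,6,7}; (4,1)→{1,2}; (5,4)→{2,4,6}; (7,5)→{1,5,9}; (8,2)→{2,7}; (9,9)→{3,9}. Safe: 8. Place at column 8.
Row 6: attacked by (1,3)→{3,8}; (2,6)→{2,6}; (3,8)→{5,8}; (4,1)→{1,3}; (5,4)→{3,4,5}; (7,5)→{4,5,6}; (8,2)→{2,4}; (9,9)→{6,9}. Safe: 7. Place at column 7.
Columns [3, 6, 8, 1, 4, 7, 5, 2, 9], r−c [-2, -4, -5, 3, 1, -1, 2, 6, 0], r+c [4, 8, 11, 5, 9, 13, 12, 10, 18] are all distinct, so no two queens attack.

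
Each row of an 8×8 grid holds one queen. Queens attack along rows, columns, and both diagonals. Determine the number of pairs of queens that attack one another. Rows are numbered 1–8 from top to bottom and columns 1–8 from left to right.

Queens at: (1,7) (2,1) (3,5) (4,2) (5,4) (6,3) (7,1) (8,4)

7

Same column: (2,1)–(7,1) (column 1); (5,4)–(8,4) (column 4).
Same diagonal: (1,7)–(3,5) (|1−3| = |7−5| = 2); (1,7)–(7,1) (|1−7| = |7−1| = 6); (2,1)–(5,4) (|2−5| = |1−4| = 3); (3,5)–(7,1) (|3−7| = |5−1| = 4); (5,4)–(6,3) (|5−6| = |4−3| = 1).
Total attacking pairs: 7.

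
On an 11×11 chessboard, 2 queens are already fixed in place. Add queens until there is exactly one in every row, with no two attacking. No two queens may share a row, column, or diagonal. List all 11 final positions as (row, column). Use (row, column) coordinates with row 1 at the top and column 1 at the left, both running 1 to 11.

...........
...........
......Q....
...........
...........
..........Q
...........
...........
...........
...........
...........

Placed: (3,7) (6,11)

Row 1: attacked by (3,7)→{5,7,9}; (6,11)→{6,11}. Safe: 1, 2, 3, 4, 8, 10. Place at column 3.
Row 2: attacked by (1,3)→{2,3,4}; (3,7)→{6,7,8}; (6,11)→{7,11}. Safe: 1, 5, 9, 10. Place at column 10.
Row 4: attacked by (1,3)→{3,6}; (2,10)→{8,10}; (3,7)→{6,7,8}; (6,11)→{9,11}. Safe: 1, 2, 4, 5. Place at column 5.
Row 5: attacked by (1,3)→{3,7}; (2,10)→{7,10}; (3,7)→{5,7,9}; (4,5)→{4,5,6}; (6,11)→{10,11}. Safe: 1, 2, 8. Place at column 1.
Row 7: attacked by (1,3)→{3,9}; (2,10)→{5,10}; (3,7)→{3,7,11}; (4,5)→{2,5,8}; (5,1)→{1,3}; (6,11)→{10,11}. Safe: 4, 6. Place at column 6.
Row 8: attacked by (1,3)→{3,10}; (2,10)→{4,10}; (3,7)→{2,7}; (4,5)→{1,5,9}; (5,1)→{1,4}; (6,11)→{9,11}; (7,6)→{5,6,7}. Safe: 8. Place at column 8.
Row 9: attacked by (1,3)→{3,11}; (2,10)→{3,10}; (3,7)→{1,7}; (4,5)→{5,10}; (5,1)→{1,5}; (6,11)→{8,11}; (7,6)→{4,6,8}; (8,8)→{7,8,9}. Safe: 2. Place at column 2.
Row 10: attacked by (1,3)→{3}; (2,10)→{2,10}; (3,7)→{7}; (4,5)→{5,11}; (5,1)→{1,6}; (6,11)→{7,11}; (7,6)→{3,6,9}; (8,8)→{6,8,10}; (9,2)→{1,2,3}. Safe: 4. Place at column 4.
Row 11: attacked by (1,3)→{3}; (2,10)→{1,10}; (3,7)→{7}; (4,5)→{5}; (5,1)→{1,7}; (6,11)→{6,11}; (7,6)→{2,6,10}; (8,8)→{5,8,11}; (9,2)→{2,4}; (10,4)→{3,4,5}. Safe: 9. Place at column 9.
Columns [3, 10, 7, 5, 1, 11, 6, 8, 2, 4, 9], r−c [-2, -8, -4, -1, 4, -5, 1, 0, 7, 6, 2], r+c [4, 12, 10, 9, 6, 17, 13, 16, 11, 14, 20] are all distinct, so no two queens attack.

(1,3) (2,10) (3,7) (4,5) (5,1) (6,11) (7,6) (8,8) (9,2) (10,4) (11,9)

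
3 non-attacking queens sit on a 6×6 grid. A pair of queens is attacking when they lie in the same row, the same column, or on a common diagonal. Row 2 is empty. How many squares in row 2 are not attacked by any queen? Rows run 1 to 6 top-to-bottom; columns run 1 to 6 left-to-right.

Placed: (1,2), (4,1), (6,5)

2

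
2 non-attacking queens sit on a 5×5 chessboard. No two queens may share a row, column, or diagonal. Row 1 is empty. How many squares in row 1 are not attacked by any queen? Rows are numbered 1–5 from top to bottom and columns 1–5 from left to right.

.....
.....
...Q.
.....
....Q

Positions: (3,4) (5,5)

1

(3,4) attacks row 1 at column 4 and diagonals 2.
(5,5) attacks row 1 at column 5 and diagonals 1.
Attacked columns: {1, 2, 4, 5}. Safe: {3}.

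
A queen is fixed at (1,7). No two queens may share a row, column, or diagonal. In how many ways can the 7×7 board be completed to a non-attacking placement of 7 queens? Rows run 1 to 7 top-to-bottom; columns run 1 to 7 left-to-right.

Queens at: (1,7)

4

Branch on row 2: col 1 → 0; col 2 → 1; col 3 → 1; col 4 → 1; col 5 → 1.
Sum: 0 + 1 + 1 + 1 + 1 = 4.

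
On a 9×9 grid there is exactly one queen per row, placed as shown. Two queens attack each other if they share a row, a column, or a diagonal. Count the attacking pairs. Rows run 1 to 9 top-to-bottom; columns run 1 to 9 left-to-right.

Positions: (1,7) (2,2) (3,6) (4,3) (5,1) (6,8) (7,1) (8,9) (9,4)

Same column: (5,1)–(7,1) (column 1).
Same diagonal: (1,7)–(7,1) (|1−7| = |7−1| = 6).
Total attacking pairs: 2.

2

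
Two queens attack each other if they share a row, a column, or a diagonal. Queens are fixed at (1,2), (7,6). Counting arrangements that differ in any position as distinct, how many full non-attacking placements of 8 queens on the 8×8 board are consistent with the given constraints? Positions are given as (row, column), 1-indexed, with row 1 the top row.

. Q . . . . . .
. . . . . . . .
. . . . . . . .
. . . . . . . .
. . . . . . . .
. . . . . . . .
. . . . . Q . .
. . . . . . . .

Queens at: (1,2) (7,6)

3

Branch on row 2: col 4 → 0; col 5 → 2; col 7 → 1; col 8 → 0.
Sum: 0 + 2 + 1 + 0 = 3.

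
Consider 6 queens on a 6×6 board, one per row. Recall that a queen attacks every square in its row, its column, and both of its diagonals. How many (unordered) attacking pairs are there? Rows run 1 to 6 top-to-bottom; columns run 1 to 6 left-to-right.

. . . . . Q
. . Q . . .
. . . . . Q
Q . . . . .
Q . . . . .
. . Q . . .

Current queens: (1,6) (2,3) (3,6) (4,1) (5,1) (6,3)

6

Same column: (1,6)–(3,6) (column 6); (2,3)–(6,3) (column 3); (4,1)–(5,1) (column 1).
Same diagonal: (2,3)–(4,1) (|2−4| = |3−1| = 2); (3,6)–(6,3) (|3−6| = |6−3| = 3); (4,1)–(6,3) (|4−6| = |1−3| = 2).
Total attacking pairs: 6.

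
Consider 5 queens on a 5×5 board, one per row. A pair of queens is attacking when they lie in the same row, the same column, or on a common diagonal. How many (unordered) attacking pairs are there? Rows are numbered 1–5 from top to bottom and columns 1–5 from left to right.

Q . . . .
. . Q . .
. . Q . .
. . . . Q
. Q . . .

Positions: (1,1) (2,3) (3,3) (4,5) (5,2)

3

Same column: (2,3)–(3,3) (column 3).
Same diagonal: (1,1)–(3,3) (|1−3| = |1−3| = 2); (2,3)–(4,5) (|2−4| = |3−5| = 2).
Total attacking pairs: 3.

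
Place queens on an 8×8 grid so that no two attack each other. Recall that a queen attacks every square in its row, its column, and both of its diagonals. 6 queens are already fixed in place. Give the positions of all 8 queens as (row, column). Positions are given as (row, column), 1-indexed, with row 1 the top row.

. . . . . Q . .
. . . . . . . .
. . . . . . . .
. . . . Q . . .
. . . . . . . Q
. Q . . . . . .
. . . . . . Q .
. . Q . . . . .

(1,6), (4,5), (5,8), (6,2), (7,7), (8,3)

(1,6) (2,4) (3,1) (4,5) (5,8) (6,2) (7,7) (8,3)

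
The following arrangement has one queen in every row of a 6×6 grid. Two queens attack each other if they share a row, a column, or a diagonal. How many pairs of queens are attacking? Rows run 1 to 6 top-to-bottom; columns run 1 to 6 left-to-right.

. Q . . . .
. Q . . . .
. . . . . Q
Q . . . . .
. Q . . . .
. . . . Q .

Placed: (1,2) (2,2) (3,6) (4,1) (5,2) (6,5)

4

Same column: (1,2)–(2,2) (column 2); (1,2)–(5,2) (column 2); (2,2)–(5,2) (column 2).
Same diagonal: (4,1)–(5,2) (|4−5| = |1−2| = 1).
Total attacking pairs: 4.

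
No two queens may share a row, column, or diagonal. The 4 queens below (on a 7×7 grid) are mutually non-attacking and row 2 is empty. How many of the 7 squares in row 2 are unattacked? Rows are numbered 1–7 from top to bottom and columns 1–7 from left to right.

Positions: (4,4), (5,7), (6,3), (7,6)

(4,4) attacks row 2 at column 4 and diagonals 2, 6.
(5,7) attacks row 2 at column 7 and diagonals 4.
(6,3) attacks row 2 at column 3 and diagonals 7.
(7,6) attacks row 2 at column 6 and diagonals 1.
Attacked columns: {1, 2, 3, 4, 6, 7}. Safe: {5}.

1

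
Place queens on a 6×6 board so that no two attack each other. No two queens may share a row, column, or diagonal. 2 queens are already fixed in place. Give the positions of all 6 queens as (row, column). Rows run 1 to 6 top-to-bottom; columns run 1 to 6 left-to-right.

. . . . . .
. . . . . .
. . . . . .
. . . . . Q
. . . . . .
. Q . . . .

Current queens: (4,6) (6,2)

Row 1: attacked by (4,6)→{3,6}; (6,2)→{2}. Safe: 1, 4, 5. Place at column 5.
Row 2: attacked by (1,5)→{4,5,6}; (4,6)→{4,6}; (6,2)→{2,6}. Safe: 1, 3. Place at column 3.
Row 3: attacked by (1,5)→{3,5}; (2,3)→{2,3,4}; (4,6)→{5,6}; (6,2)→{2,5}. Safe: 1. Place at column 1.
Row 5: attacked by (1,5)→{1,5}; (2,3)→{3,6}; (3,1)→{1,3}; (4,6)→{5,6}; (6,2)→{1,2,3}. Safe: 4. Place at column 4.
Columns [5, 3, 1, 6, 4, 2], r−c [-4, -1, 2, -2, 1, 4], r+c [6, 5, 4, 10, 9, 8] are all distinct, so no two queens attack.

(1,5) (2,3) (3,1) (4,6) (5,4) (6,2)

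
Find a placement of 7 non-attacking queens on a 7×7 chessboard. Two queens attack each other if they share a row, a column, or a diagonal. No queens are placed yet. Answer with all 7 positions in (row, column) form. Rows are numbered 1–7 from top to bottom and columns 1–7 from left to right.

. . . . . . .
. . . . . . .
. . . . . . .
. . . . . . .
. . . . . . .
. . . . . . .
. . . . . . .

Row 1: Safe: 1, 2, 3, 4, 5, 6, 7. Place at column 4.
Row 2: attacked by (1,4)→{3,4,5}. Safe: 1, 2, 6, 7. Place at column 2.
Row 3: attacked by (1,4)→{2,4,6}; (2,2)→{1,2,3}. Safe: 5, 7. Place at column 7.
Row 4: attacked by (1,4)→{1,4,7}; (2,2)→{2,4}; (3,7)→{6,7}. Safe: 3, 5. Place at column 5.
Row 5: attacked by (1,4)→{4}; (2,2)→{2,5}; (3,7)→{5,7}; (4,5)→{4,5,6}. Safe: 1, 3. Place at column 3.
Row 6: attacked by (1,4)→{4}; (2,2)→{2,6}; (3,7)→{4,7}; (4,5)→{3,5,7}; (5,3)→{2,3,4}. Safe: 1. Place at column 1.
Row 7: attacked by (1,4)→{4}; (2,2)→{2,7}; (3,7)→{3,7}; (4,5)→{2,5}; (5,3)→{1,3,5}; (6,1)→{1,2}. Safe: 6. Place at column 6.
Columns [4, 2, 7, 5, 3, 1, 6], r−c [-3, 0, -4, -1, 2, 5, 1], r+c [5, 4, 10, 9, 8, 7, 13] are all distinct, so no two queens attack.

(1,4) (2,2) (3,7) (4,5) (5,3) (6,1) (7,6)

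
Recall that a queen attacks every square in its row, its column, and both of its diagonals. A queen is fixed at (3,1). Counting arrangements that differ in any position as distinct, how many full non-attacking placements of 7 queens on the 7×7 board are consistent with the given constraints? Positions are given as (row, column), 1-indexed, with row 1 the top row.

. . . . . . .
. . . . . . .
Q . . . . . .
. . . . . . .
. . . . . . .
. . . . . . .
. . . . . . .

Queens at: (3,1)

6

Branch on row 1: col 2 → 2; col 4 → 1; col 5 → 1; col 6 → 1; col 7 → 1.
Sum: 2 + 1 + 1 + 1 + 1 = 6.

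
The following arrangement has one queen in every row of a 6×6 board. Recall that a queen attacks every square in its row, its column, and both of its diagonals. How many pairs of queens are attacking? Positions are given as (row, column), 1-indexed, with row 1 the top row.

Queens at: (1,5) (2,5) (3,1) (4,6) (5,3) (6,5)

4

Same column: (1,5)–(2,5) (column 5); (1,5)–(6,5) (column 5); (2,5)–(6,5) (column 5).
Same diagonal: (3,1)–(5,3) (|3−5| = |1−3| = 2).
Total attacking pairs: 4.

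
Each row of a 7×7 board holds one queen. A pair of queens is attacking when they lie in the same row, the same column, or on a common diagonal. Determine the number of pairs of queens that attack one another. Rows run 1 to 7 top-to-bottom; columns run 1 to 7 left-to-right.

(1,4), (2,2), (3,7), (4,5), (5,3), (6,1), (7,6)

All columns are distinct and no two queens satisfy |Δrow| = |Δcol|, so no pair attacks.

0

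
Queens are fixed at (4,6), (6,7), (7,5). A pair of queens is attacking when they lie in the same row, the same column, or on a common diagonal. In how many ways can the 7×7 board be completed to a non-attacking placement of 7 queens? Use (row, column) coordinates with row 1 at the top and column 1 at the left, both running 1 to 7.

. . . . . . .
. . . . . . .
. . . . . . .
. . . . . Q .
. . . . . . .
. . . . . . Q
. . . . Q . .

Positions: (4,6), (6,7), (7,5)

1

Branch on row 1: col 1 → 0; col 4 → 1.
Sum: 0 + 1 = 1.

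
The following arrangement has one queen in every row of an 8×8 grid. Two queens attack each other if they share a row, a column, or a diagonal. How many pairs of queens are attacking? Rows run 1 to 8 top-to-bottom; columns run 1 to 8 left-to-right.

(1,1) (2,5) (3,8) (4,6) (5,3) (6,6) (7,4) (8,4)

5

Same column: (4,6)–(6,6) (column 6); (7,4)–(8,4) (column 4).
Same diagonal: (1,1)–(6,6) (|1−6| = |1−6| = 5); (3,8)–(7,4) (|3−7| = |8−4| = 4); (6,6)–(8,4) (|6−8| = |6−4| = 2).
Total attacking pairs: 5.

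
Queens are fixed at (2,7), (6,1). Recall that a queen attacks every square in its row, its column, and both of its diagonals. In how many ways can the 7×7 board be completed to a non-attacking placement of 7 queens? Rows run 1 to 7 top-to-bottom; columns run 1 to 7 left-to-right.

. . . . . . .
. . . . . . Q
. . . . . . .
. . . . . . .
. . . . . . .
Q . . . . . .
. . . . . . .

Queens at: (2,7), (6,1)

Branch on row 1: col 2 → 0; col 3 → 1; col 4 → 1; col 5 → 2.
Sum: 0 + 1 + 1 + 2 = 4.

4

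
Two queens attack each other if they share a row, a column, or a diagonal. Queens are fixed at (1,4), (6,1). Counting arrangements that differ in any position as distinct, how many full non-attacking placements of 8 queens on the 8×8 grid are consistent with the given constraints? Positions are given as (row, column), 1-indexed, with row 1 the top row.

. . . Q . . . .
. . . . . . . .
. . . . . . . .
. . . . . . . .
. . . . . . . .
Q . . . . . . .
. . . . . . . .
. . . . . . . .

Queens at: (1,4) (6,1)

4

Branch on row 2: col 2 → 2; col 6 → 1; col 7 → 1; col 8 → 0.
Sum: 2 + 1 + 1 + 0 = 4.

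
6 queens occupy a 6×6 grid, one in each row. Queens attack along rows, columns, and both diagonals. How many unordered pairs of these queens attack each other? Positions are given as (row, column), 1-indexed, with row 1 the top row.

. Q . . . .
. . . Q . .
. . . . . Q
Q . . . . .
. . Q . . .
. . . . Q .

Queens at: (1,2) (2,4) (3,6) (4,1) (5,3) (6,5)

All columns are distinct and no two queens satisfy |Δrow| = |Δcol|, so no pair attacks.

0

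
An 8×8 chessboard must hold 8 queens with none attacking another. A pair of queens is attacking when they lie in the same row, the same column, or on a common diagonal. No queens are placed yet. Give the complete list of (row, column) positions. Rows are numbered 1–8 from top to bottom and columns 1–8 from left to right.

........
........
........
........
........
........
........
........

(1,2) (2,6) (3,1) (4,7) (5,4) (6,8) (7,3) (8,5)

Row 1: Safe: 1, 2, 3, 4, 5, 6, 7, 8. Place at column 2.
Row 2: attacked by (1,2)→{1,2,3}. Safe: 4, 5, 6, 7, 8. Place at column 6.
Row 3: attacked by (1,2)→{2,4}; (2,6)→{5,6,7}. Safe: 1, 3, 8. Place at column 1.
Row 4: attacked by (1,2)→{2,5}; (2,6)→{4,6,8}; (3,1)→{1,2}. Safe: 3, 7. Place at column 7.
Row 5: attacked by (1,2)→{2,6}; (2,6)→{3,6}; (3,1)→{1,3}; (4,7)→{6,7,8}. Safe: 4, 5. Place at column 4.
Row 6: attacked by (1,2)→{2,7}; (2,6)→{2,6}; (3,1)→{1,4}; (4,7)→{5,7}; (5,4)→{3,4,5}. Safe: 8. Place at column 8.
Row 7: attacked by (1,2)→{2,8}; (2,6)→{1,6}; (3,1)→{1,5}; (4,7)→{4,7}; (5,4)→{2,4,6}; (6,8)→{7,8}. Safe: 3. Place at column 3.
Row 8: attacked by (1,2)→{2}; (2,6)→{6}; (3,1)→{1,6}; (4,7)→{3,7}; (5,4)→{1,4,7}; (6,8)→{6,8}; (7,3)→{2,3,4}. Safe: 5. Place at column 5.
Columns [2, 6, 1, 7, 4, 8, 3, 5], r−c [-1, -4, 2, -3, 1, -2, 4, 3], r+c [3, 8, 4, 11, 9, 14, 10, 13] are all distinct, so no two queens attack.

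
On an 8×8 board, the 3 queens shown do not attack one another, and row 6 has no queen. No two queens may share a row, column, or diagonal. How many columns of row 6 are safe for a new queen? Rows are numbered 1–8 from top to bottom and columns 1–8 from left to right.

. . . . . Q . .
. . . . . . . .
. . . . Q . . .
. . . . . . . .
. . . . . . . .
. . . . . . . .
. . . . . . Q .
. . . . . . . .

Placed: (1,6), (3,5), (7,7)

2

(1,6) attacks row 6 at column 6 and diagonals 1.
(3,5) attacks row 6 at column 5 and diagonals 2, 8.
(7,7) attacks row 6 at column 7 and diagonals 6, 8.
Attacked columns: {1, 2, 5, 6, 7, 8}. Safe: {3, 4}.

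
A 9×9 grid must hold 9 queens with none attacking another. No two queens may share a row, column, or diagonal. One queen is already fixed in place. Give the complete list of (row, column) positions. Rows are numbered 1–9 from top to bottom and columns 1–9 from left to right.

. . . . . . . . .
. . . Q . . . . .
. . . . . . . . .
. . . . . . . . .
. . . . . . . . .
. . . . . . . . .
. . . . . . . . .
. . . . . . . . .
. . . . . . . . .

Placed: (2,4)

Row 1: attacked by (2,4)→{3,4,5}. Safe: 1, 2, 6, 7, 8, 9. Place at column 6.
Row 3: attacked by (1,6)→{4,6,8}; (2,4)→{3,4,5}. Safe: 1, 2, 7, 9. Place at column 2.
Row 4: attacked by (1,6)→{3,6,9}; (2,4)→{2,4,6}; (3,2)→{1,2,3}. Safe: 5, 7, 8. Place at column 7.
Row 5: attacked by (1,6)→{2,6}; (2,4)→{1,4,7}; (3,2)→{2,4}; (4,7)→{6,7,8}. Safe: 3, 5, 9. Place at column 9.
Row 6: attacked by (1,6)→{1,6}; (2,4)→{4,8}; (3,2)→{2,5}; (4,7)→{5,7,9}; (5,9)→{8,9}. Safe: 3. Place at column 3.
Row 7: attacked by (1,6)→{6}; (2,4)→{4,9}; (3,2)→{2,6}; (4,7)→{4,7}; (5,9)→{7,9}; (6,3)→{2,3,4}. Safe: 1, 5, 8. Place at column 5.
Row 8: attacked by (1,6)→{6}; (2,4)→{4}; (3,2)→{2,7}; (4,7)→{3,7}; (5,9)→{6,9}; (6,3)→{1,3,5}; (7,5)→{4,5,6}. Safe: 8. Place at column 8.
Row 9: attacked by (1,6)→{6}; (2,4)→{4}; (3,2)→{2,8}; (4,7)→{2,7}; (5,9)→{5,9}; (6,3)→{3,6}; (7,5)→{3,5,7}; (8,8)→{7,8,9}. Safe: 1. Place at column 1.
Columns [6, 4, 2, 7, 9, 3, 5, 8, 1], r−c [-5, -2, 1, -3, -4, 3, 2, 0, 8], r+c [7, 6, 5, 11, 14, 9, 12, 16, 10] are all distinct, so no two queens attack.

(1,6) (2,4) (3,2) (4,7) (5,9) (6,3) (7,5) (8,8) (9,1)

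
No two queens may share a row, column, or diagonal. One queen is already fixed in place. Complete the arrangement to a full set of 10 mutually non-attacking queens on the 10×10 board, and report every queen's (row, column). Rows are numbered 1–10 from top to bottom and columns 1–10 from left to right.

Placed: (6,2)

(1,5) (2,9) (3,4) (4,6) (5,10) (6,2) (7,7) (8,1) (9,3) (10,8)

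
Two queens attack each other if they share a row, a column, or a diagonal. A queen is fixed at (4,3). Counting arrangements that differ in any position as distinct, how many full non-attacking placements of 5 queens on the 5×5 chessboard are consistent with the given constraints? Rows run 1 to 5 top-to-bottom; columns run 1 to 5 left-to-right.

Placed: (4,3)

Branch on row 1: col 1 → 0; col 2 → 1; col 4 → 1; col 5 → 0.
Sum: 0 + 1 + 1 + 0 = 2.

2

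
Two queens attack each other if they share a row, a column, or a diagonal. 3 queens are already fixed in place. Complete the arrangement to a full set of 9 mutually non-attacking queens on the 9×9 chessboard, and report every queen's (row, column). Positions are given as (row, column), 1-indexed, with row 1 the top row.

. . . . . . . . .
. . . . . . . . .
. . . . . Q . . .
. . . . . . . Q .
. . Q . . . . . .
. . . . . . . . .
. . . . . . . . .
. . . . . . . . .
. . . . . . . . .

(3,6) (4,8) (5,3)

(1,9) (2,2) (3,6) (4,8) (5,3) (6,1) (7,4) (8,7) (9,5)

Row 1: attacked by (3,6)→{4,6,8}; (4,8)→{5,8}; (5,3)→{3,7}. Safe: 1, 2, 9. Place at column 9.
Row 2: attacked by (1,9)→{8,9}; (3,6)→{5,6,7}; (4,8)→{6,8}; (5,3)→{3,6}. Safe: 1, 2, 4. Place at column 2.
Row 6: attacked by (1,9)→{4,9}; (2,2)→{2,6}; (3,6)→{3,6,9}; (4,8)→{6,8}; (5,3)→{2,3,4}. Safe: 1, 5, 7. Place at column 1.
Row 7: attacked by (1,9)→{3,9}; (2,2)→{2,7}; (3,6)→{2,6}; (4,8)→{5,8}; (5,3)→{1,3,5}; (6,1)→{1,2}. Safe: 4. Place at column 4.
Row 8: attacked by (1,9)→{2,9}; (2,2)→{2,8}; (3,6)→{1,6}; (4,8)→{4,8}; (5,3)→{3,6}; (6,1)→{1,3}; (7,4)→{3,4,5}. Safe: 7. Place at column 7.
Row 9: attacked by (1,9)→{1,9}; (2,2)→{2,9}; (3,6)→{6}; (4,8)→{3,8}; (5,3)→{3,7}; (6,1)→{1,4}; (7,4)→{2,4,6}; (8,7)→{6,7,8}. Safe: 5. Place at column 5.
Columns [9, 2, 6, 8, 3, 1, 4, 7, 5], r−c [-8, 0, -3, -4, 2, 5, 3, 1, 4], r+c [10, 4, 9, 12, 8, 7, 11, 15, 14] are all distinct, so no two queens attack.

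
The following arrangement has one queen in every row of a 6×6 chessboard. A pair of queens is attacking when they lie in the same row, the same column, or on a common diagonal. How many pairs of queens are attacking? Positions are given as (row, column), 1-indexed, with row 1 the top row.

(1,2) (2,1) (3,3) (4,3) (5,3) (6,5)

7

Same column: (3,3)–(4,3) (column 3); (3,3)–(5,3) (column 3); (4,3)–(5,3) (column 3).
Same diagonal: (1,2)–(2,1) (|1−2| = |2−1| = 1); (2,1)–(4,3) (|2−4| = |1−3| = 2); (2,1)–(6,5) (|2−6| = |1−5| = 4); (4,3)–(6,5) (|4−6| = |3−5| = 2).
Total attacking pairs: 7.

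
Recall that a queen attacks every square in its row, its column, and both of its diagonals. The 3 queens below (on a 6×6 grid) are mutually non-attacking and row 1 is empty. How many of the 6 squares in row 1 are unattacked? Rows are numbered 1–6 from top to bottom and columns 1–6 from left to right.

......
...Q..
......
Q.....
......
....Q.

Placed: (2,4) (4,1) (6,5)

2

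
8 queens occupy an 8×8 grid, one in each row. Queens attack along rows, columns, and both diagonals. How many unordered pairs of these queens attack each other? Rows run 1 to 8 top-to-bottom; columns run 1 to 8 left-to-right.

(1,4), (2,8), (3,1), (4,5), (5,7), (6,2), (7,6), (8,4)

Same column: (1,4)–(8,4) (column 4).
Same diagonal: (5,7)–(8,4) (|5−8| = |7−4| = 3); (6,2)–(8,4) (|6−8| = |2−4| = 2).
Total attacking pairs: 3.

3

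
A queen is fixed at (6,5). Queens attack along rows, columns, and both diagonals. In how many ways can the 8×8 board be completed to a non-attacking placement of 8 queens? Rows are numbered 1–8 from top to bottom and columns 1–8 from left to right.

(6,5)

Branch on row 1: col 1 → 0; col 2 → 2; col 3 → 2; col 4 → 1; col 6 → 3; col 7 → 2; col 8 → 2.
Sum: 0 + 2 + 2 + 1 + 3 + 2 + 2 = 12.

12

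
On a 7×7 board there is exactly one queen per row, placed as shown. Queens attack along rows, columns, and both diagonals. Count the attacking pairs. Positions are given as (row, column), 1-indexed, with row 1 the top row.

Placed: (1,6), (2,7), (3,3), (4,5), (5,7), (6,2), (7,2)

Same column: (2,7)–(5,7) (column 7); (6,2)–(7,2) (column 2).
Same diagonal: (1,6)–(2,7) (|1−2| = |6−7| = 1); (2,7)–(4,5) (|2−4| = |7−5| = 2); (2,7)–(7,2) (|2−7| = |7−2| = 5); (4,5)–(7,2) (|4−7| = |5−2| = 3).
Total attacking pairs: 6.

6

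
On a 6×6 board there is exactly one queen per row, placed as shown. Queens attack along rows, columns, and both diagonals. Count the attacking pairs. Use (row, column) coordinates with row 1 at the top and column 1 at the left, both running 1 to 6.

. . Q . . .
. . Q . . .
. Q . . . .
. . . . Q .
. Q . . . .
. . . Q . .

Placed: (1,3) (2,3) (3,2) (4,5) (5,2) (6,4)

Same column: (1,3)–(2,3) (column 3); (3,2)–(5,2) (column 2).
Same diagonal: (2,3)–(3,2) (|2−3| = |3−2| = 1); (2,3)–(4,5) (|2−4| = |3−5| = 2).
Total attacking pairs: 4.

4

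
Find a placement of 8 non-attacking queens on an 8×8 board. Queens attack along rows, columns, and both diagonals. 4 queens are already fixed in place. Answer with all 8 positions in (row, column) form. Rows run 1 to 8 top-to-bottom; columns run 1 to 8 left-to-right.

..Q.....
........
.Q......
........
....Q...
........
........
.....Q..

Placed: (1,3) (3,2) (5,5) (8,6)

Row 2: attacked by (1,3)→{2,3,4}; (3,2)→{1,2,3}; (5,5)→{2,5,8}; (8,6)→{6}. Safe: 7. Place at column 7.
Row 4: attacked by (1,3)→{3,6}; (2,7)→{5,7}; (3,2)→{1,2,3}; (5,5)→{4,5,6}; (8,6)→{2,6}. Safe: 8. Place at column 8.
Row 6: attacked by (1,3)→{3,8}; (2,7)→{3,7}; (3,2)→{2,5}; (4,8)→{6,8}; (5,5)→{4,5,6}; (8,6)→{4,6,8}. Safe: 1. Place at column 1.
Row 7: attacked by (1,3)→{3}; (2,7)→{2,7}; (3,2)→{2,6}; (4,8)→{5,8}; (5,5)→{3,5,7}; (6,1)→{1,2}; (8,6)→{5,6,7}. Safe: 4. Place at column 4.
Columns [3, 7, 2, 8, 5, 1, 4, 6], r−c [-2, -5, 1, -4, 0, 5, 3, 2], r+c [4, 9, 5, 12, 10, 7, 11, 14] are all distinct, so no two queens attack.

(1,3) (2,7) (3,2) (4,8) (5,5) (6,1) (7,4) (8,6)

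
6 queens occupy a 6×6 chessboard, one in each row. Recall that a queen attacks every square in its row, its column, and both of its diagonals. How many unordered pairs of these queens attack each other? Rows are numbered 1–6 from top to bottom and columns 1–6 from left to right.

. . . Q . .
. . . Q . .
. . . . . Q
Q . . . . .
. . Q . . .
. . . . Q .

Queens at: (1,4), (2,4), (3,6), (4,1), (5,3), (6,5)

Same column: (1,4)–(2,4) (column 4).
Same diagonal: (1,4)–(3,6) (|1−3| = |4−6| = 2); (1,4)–(4,1) (|1−4| = |4−1| = 3).
Total attacking pairs: 3.

3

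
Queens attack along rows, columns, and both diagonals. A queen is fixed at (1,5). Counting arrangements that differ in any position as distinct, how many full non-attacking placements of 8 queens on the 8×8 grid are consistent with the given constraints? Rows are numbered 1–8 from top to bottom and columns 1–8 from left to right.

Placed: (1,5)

18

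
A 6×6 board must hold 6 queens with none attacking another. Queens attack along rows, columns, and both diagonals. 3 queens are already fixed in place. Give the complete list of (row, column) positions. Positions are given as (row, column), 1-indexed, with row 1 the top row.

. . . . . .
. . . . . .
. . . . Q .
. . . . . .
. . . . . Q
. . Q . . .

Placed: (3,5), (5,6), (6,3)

Row 1: attacked by (3,5)→{3,5}; (5,6)→{2,6}; (6,3)→{3}. Safe: 1, 4. Place at column 4.
Row 2: attacked by (1,4)→{3,4,5}; (3,5)→{4,5,6}; (5,6)→{3,6}; (6,3)→{3}. Safe: 1, 2. Place at column 1.
Row 4: attacked by (1,4)→{1,4}; (2,1)→{1,3}; (3,5)→{4,5,6}; (5,6)→{5,6}; (6,3)→{1,3,5}. Safe: 2. Place at column 2.
Columns [4, 1, 5, 2, 6, 3], r−c [-3, 1, -2, 2, -1, 3], r+c [5, 3, 8, 6, 11, 9] are all distinct, so no two queens attack.

(1,4) (2,1) (3,5) (4,2) (5,6) (6,3)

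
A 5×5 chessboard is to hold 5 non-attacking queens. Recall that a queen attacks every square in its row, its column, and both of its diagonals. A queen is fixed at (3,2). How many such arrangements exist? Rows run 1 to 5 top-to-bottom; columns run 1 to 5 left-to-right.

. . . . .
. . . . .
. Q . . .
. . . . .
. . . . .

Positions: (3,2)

2

Branch on row 1: col 1 → 1; col 3 → 1; col 5 → 0.
Sum: 1 + 1 + 0 = 2.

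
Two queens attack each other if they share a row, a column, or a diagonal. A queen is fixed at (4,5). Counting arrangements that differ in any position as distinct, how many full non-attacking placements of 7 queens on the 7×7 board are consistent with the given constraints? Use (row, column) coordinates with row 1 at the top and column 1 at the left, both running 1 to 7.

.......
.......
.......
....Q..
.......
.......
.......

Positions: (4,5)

4

Branch on row 1: col 1 → 0; col 3 → 1; col 4 → 1; col 6 → 1; col 7 → 1.
Sum: 0 + 1 + 1 + 1 + 1 = 4.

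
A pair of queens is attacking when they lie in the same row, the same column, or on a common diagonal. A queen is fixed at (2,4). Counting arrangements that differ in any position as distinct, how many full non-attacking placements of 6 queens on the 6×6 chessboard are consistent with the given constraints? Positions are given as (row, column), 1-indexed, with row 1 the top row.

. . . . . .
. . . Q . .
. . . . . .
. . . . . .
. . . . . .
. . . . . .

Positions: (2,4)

1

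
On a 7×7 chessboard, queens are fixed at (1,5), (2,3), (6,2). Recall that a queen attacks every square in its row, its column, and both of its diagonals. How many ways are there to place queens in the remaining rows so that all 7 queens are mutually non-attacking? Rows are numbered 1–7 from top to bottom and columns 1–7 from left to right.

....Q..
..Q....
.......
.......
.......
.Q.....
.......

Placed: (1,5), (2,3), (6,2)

1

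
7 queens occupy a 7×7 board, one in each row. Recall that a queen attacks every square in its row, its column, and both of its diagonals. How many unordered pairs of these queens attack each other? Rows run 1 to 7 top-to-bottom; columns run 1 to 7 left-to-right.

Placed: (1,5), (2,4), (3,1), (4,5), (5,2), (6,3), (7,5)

7

Same column: (1,5)–(4,5) (column 5); (1,5)–(7,5) (column 5); (4,5)–(7,5) (column 5).
Same diagonal: (1,5)–(2,4) (|1−2| = |5−4| = 1); (3,1)–(7,5) (|3−7| = |1−5| = 4); (4,5)–(6,3) (|4−6| = |5−3| = 2); (5,2)–(6,3) (|5−6| = |2−3| = 1).
Total attacking pairs: 7.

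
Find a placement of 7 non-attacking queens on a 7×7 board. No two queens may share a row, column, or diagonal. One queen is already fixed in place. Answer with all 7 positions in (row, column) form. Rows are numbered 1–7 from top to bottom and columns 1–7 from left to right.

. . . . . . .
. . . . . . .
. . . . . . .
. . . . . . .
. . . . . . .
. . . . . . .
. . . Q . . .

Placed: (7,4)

(1,7) (2,3) (3,6) (4,2) (5,5) (6,1) (7,4)

Row 1: attacked by (7,4)→{4}. Safe: 1, 2, 3, 5, 6, 7. Place at column 7.
Row 2: attacked by (1,7)→{6,7}; (7,4)→{4}. Safe: 1, 2, 3, 5. Place at column 3.
Row 3: attacked by (1,7)→{5,7}; (2,3)→{2,3,4}; (7,4)→{4}. Safe: 1, 6. Place at column 6.
Row 4: attacked by (1,7)→{4,7}; (2,3)→{1,3,5}; (3,6)→{5,6,7}; (7,4)→{1,4,7}. Safe: 2. Place at column 2.
Row 5: attacked by (1,7)→{3,7}; (2,3)→{3,6}; (3,6)→{4,6}; (4,2)→{1,2,3}; (7,4)→{2,4,6}. Safe: 5. Place at column 5.
Row 6: attacked by (1,7)→{2,7}; (2,3)→{3,7}; (3,6)→{3,6}; (4,2)→{2,4}; (5,5)→{4,5,6}; (7,4)→{3,4,5}. Safe: 1. Place at column 1.
Columns [7, 3, 6, 2, 5, 1, 4], r−c [-6, -1, -3, 2, 0, 5, 3], r+c [8, 5, 9, 6, 10, 7, 11] are all distinct, so no two queens attack.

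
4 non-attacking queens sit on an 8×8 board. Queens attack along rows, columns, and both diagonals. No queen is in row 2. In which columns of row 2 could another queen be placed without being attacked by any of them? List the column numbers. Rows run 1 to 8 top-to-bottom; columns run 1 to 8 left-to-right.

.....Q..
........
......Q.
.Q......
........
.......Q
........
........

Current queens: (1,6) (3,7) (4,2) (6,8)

columns 1, 3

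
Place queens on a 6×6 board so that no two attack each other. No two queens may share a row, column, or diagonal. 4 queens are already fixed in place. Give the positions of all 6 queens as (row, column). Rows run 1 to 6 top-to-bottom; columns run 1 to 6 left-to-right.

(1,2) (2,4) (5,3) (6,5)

(1,2) (2,4) (3,6) (4,1) (5,3) (6,5)

Row 3: attacked by (1,2)→{2,4}; (2,4)→{3,4,5}; (5,3)→{1,3,5}; (6,5)→{2,5}. Safe: 6. Place at column 6.
Row 4: attacked by (1,2)→{2,5}; (2,4)→{2,4,6}; (3,6)→{5,6}; (5,3)→{2,3,4}; (6,5)→{3,5}. Safe: 1. Place at column 1.
Columns [2, 4, 6, 1, 3, 5], r−c [-1, -2, -3, 3, 2, 1], r+c [3, 6, 9, 5, 8, 11] are all distinct, so no two queens attack.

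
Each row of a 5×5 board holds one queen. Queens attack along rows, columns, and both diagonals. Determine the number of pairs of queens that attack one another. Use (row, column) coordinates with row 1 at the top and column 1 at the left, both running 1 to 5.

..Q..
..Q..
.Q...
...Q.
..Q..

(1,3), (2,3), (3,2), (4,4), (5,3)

5

Same column: (1,3)–(2,3) (column 3); (1,3)–(5,3) (column 3); (2,3)–(5,3) (column 3).
Same diagonal: (2,3)–(3,2) (|2−3| = |3−2| = 1); (4,4)–(5,3) (|4−5| = |4−3| = 1).
Total attacking pairs: 5.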